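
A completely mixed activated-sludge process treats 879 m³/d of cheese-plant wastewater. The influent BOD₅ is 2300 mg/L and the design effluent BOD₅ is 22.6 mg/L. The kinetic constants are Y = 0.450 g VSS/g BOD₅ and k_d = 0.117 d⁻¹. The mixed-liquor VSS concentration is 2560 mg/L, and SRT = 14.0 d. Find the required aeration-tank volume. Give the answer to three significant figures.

V ≈ 1870 m³

From the SRT design equation V = Y Q (S₀−S) θ_c / [X (1 + k_d θ_c)] = 0.450 × 879 × (2300 − 22.6) × 14.0 / [2560 × (1 + 0.117 × 14.0)] = 1.26×10^7 / 6753 = 1867 m³.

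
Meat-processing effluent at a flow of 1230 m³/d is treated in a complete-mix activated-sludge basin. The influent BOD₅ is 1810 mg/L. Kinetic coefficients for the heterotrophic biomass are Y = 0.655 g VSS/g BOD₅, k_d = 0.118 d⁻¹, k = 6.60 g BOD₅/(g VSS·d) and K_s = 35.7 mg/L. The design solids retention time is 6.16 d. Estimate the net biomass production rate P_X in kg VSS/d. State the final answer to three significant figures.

Effluent substrate depends only on kinetics and SRT: S = K_s(1 + k_d θ_c) / [θ_c(Yk − k_d) − 1] = 35.7 × (1 + 0.118 × 6.16) / [6.16 × (0.655 × 6.60 − 0.118) − 1] = 61.65 / 24.90 = 2.476 mg/L.
Observed yield with endogenous decay: Y_obs = Y / (1 + k_d·θ_c) = 0.655 / (1 + 0.118 × 6.16) = 0.655 / 1.727 = 0.3793 g VSS/g BOD₅.
Q·(S₀ − S) = 1230 × (1810 − 2.48) × 10⁻³ = 2223 kg/d removed.
P_X = Y_obs · Q(S₀ − S) = 0.3793 × 2223 = 843.3 kg VSS/d.

P_X ≈ 843 kg VSS/d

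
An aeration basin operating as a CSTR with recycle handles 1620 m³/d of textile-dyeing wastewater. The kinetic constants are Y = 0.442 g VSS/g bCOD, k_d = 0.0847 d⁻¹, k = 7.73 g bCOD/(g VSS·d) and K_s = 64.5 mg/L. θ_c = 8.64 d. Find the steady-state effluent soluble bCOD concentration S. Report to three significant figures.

Effluent substrate depends only on kinetics and SRT: S = K_s(1 + k_d θ_c) / [θ_c(Yk − k_d) − 1] = 64.5 × (1 + 0.0847 × 8.64) / [8.64 × (0.442 × 7.73 − 0.0847) − 1] = 111.7 / 27.79 = 4.020 mg/L.

S ≈ 4.02 mg/L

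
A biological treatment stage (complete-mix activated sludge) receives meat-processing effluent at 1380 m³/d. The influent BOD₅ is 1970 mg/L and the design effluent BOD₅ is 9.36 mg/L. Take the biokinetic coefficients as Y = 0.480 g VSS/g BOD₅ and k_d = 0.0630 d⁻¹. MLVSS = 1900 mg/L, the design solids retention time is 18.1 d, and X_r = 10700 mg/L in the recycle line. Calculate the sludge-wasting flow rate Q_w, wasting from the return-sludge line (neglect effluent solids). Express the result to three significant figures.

Q_w ≈ 56.7 m³/d

Rearranging the biomass balance for a CMAS with decay, V = Y·Q·ΔS·θ_c / [X·(1+k_d θ_c)] = 0.480 × 1380 × (1970 − 9.36) × 18.1 / [1900 × (1 + 0.0630 × 18.1)] = 2.35×10^7 / 4067 = 5781 m³.
Wasting from the return line (neglecting effluent solids): Q_w = V·X / (θ_c·X_r) = 5781 × 1900 / (18.1 × 10700) = 56.71 m³/d.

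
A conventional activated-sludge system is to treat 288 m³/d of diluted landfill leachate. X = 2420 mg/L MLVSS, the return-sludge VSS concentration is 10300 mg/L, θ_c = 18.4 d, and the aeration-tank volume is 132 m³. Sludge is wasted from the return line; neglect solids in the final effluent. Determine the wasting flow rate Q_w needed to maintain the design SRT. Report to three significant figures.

Wasting from the return line (neglecting effluent solids): Q_w = V·X / (θ_c·X_r) = 132.0 × 2420 / (18.4 × 10300) = 1.686 m³/d.

Q_w ≈ 1.69 m³/d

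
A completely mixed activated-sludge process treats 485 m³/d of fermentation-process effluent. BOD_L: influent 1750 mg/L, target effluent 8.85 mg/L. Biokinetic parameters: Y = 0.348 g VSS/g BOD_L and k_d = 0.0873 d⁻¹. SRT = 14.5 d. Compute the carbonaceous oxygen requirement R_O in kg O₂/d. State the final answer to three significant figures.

Y_obs = Y / (1 + k_d θ_c) = 0.348 / (1 + 0.0873 × 14.5) = 0.348 / 2.266 = 0.1536.
Q·(S₀ − S) = 485 × (1750 − 8.85) × 10⁻³ = 844.5 kg/d removed.
P_X = Y_obs·Q·(S₀ − S) = 0.1536 × 844.5 = 129.7 kg VSS/d.
R_O = Q·ΔS − 1.42 P_X = 844.5 − 184.2 = 660.3 kg O₂/d.

R_O ≈ 660 kg O₂/d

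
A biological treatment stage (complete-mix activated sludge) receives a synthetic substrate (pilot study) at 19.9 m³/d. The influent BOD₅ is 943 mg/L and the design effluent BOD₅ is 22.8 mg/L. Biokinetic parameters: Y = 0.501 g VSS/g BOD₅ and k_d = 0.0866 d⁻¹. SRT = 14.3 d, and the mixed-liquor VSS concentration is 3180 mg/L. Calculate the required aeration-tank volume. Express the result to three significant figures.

V ≈ 18.4 m³

From the SRT design equation V = Y Q (S₀−S) θ_c / [X (1 + k_d θ_c)] = 0.501 × 19.9 × (943 − 22.8) × 14.3 / [3180 × (1 + 0.0866 × 14.3)] = 1.31×10^5 / 7118 = 18.43 m³.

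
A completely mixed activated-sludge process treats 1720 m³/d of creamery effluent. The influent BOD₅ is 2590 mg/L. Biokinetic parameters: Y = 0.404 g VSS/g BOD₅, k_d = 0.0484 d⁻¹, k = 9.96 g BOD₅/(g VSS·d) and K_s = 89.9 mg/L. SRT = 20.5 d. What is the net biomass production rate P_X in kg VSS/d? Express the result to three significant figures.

From the Monod/SRT balance for a CMAS, S = K_s·(1+k_d θ_c)/[θ_c·(Y k − k_d) − 1] = 89.9 × (1 + 0.0484 × 20.5) / [20.5 × (0.404 × 9.96 − 0.0484) − 1] = 179.1 / 80.50 = 2.225 mg/L.
Y_obs = Y / (1 + k_d θ_c) = 0.404 / (1 + 0.0484 × 20.5) = 0.404 / 1.992 = 0.2028.
Mass of BOD₅ removed per day: Q(S₀ − S) = 1720 × 2588 g/m³ = 4451 kg/d.
P_X = Y_obs · Q(S₀ − S) = 0.2028 × 4451 = 902.6 kg VSS/d.

P_X ≈ 903 kg VSS/d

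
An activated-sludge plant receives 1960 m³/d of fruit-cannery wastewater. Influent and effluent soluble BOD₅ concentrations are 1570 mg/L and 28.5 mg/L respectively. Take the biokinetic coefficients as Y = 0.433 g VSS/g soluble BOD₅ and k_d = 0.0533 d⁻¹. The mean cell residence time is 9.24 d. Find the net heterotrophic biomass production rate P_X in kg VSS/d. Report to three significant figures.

The observed yield is Y_obs = Y/(1 + k_d·θ_c) = 0.433 / (1 + 0.0533 × 9.24) = 0.433 / 1.492 = 0.2901 g VSS per g soluble BOD₅ removed.
ΔS = 1570 − 28.5 = 1542 mg/L, so the substrate removal rate is 1960 × 1542/1000 = 3021 kg soluble BOD₅/d.
So the net sludge growth is P_X = 0.2901 × 3021 = 876.5 kg VSS/d.

P_X ≈ 877 kg VSS/d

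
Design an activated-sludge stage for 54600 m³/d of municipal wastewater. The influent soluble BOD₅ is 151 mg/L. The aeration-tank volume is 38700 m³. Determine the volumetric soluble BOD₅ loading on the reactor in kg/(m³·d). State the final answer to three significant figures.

L_v = Q S₀ / V = 54600 × 151 × 10⁻³ / 38700 = 0.2130 kg/(m³·d).

L_v ≈ 0.213 kg soluble BOD₅/(m³·d)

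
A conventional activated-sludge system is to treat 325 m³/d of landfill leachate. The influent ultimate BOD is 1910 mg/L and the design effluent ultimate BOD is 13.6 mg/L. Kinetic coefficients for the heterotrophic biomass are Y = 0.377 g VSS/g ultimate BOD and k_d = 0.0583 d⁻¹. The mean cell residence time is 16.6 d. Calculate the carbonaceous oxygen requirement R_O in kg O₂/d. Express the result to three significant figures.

R_O ≈ 449 kg O₂/d

Observed yield with endogenous decay: Y_obs = Y / (1 + k_d·θ_c) = 0.377 / (1 + 0.0583 × 16.6) = 0.377 / 1.968 = 0.1916 g VSS/g ultimate BOD.
ΔS = 1910 − 13.6 = 1896 mg/L, so the substrate removal rate is 325 × 1896/1000 = 616.3 kg ultimate BOD/d.
Biomass synthesised: P_X = Y_obs × 616.3 = 118.1 kg VSS/d.
R_O = Q·(S₀ − S) − 1.42·P_X = 616.3 − 1.42 × 118.1 = 448.7 kg O₂/d.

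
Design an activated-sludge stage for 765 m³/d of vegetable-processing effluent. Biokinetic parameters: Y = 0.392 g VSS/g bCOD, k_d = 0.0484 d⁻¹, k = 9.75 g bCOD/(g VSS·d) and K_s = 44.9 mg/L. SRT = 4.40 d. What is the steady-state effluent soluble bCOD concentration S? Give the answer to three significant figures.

Effluent substrate depends only on kinetics and SRT: S = K_s(1 + k_d θ_c) / [θ_c(Yk − k_d) − 1] = 44.9 × (1 + 0.0484 × 4.40) / [4.40 × (0.392 × 9.75 − 0.0484) − 1] = 54.46 / 15.60 = 3.490 mg/L.

S ≈ 3.49 mg/L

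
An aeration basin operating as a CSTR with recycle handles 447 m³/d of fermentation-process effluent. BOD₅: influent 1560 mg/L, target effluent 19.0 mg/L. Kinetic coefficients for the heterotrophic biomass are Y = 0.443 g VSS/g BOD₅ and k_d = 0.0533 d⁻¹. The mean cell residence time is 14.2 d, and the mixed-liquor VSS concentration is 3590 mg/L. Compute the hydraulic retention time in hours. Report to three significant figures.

From the SRT design equation V = Y Q (S₀−S) θ_c / [X (1 + k_d θ_c)] = 0.443 × 447 × (1560 − 19.0) × 14.2 / [3590 × (1 + 0.0533 × 14.2)] = 4.33×10^6 / 6307 = 687.0 m³.
HRT = V/Q = 687.0 m³ / 447 m³·d⁻¹ = 1.537 d × 24 = 36.89 h.

τ ≈ 36.9 h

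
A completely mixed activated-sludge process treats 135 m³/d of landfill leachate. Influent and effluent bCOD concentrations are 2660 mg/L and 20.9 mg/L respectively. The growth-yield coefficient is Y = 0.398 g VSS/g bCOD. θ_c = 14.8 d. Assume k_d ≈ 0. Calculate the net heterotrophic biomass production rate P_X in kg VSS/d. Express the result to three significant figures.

No decay correction is needed, so Y_obs = Y = 0.398.
Substrate removed = Q·(S₀ − S) = 135 m³/d × (2660 − 20.9) g/m³ = 3.56×10^5 g/d = 356.3 kg/d.
Biomass produced: P_X = Y_obs·Q·ΔS = 0.3980 × 356.3 ≈ 141.8 kg VSS/d.

P_X ≈ 142 kg VSS/d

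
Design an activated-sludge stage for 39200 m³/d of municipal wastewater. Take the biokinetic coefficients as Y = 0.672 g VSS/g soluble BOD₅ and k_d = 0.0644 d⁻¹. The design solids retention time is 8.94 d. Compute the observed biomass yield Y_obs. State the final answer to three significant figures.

Observed yield with endogenous decay: Y_obs = Y / (1 + k_d·θ_c) = 0.672 / (1 + 0.0644 × 8.94) = 0.672 / 1.576 = 0.4265 g VSS/g soluble BOD₅.

Y_obs ≈ 0.426 g VSS/g soluble BOD₅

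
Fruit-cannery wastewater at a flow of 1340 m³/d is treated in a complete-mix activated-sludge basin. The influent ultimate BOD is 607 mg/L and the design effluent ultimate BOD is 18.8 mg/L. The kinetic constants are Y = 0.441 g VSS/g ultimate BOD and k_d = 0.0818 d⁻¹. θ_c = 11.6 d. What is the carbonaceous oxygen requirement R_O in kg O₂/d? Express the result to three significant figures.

Observed yield with endogenous decay: Y_obs = Y / (1 + k_d·θ_c) = 0.441 / (1 + 0.0818 × 11.6) = 0.441 / 1.949 = 0.2263 g VSS/g ultimate BOD.
Mass of ultimate BOD removed per day: Q(S₀ − S) = 1340 × 588.2 g/m³ = 788.2 kg/d.
Net sludge production P_X = 0.2263 × 788.2 = 178.4 kg VSS/d.
Carbonaceous O₂ demand = substrate oxidised − cell-mass equivalent = 788.2 − 1.42 × 178.4 = 534.9 kg O₂/d.

R_O ≈ 535 kg O₂/d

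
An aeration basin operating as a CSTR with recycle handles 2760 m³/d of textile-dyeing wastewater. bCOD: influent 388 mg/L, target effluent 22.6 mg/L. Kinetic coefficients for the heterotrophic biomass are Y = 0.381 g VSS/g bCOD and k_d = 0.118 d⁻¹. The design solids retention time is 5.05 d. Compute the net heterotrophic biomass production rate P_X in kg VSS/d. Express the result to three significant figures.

The observed yield is Y_obs = Y/(1 + k_d·θ_c) = 0.381 / (1 + 0.118 × 5.05) = 0.381 / 1.596 = 0.2387 g VSS per g bCOD removed.
Substrate removed = Q·(S₀ − S) = 2760 m³/d × (388 − 22.6) g/m³ = 1.01×10^6 g/d = 1009 kg/d.
P_X = Y_obs · Q(S₀ − S) = 0.2387 × 1009 = 240.8 kg VSS/d.

P_X ≈ 241 kg VSS/d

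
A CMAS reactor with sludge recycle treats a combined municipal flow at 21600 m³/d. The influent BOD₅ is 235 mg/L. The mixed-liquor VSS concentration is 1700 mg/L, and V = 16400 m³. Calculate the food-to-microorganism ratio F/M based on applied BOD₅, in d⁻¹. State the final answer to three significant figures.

F/M = applied load / biomass = Q·S₀/(V·X) = 21600 × 235 / (16400 × 1700) = 0.1821 d⁻¹.

F/M ≈ 0.182 d⁻¹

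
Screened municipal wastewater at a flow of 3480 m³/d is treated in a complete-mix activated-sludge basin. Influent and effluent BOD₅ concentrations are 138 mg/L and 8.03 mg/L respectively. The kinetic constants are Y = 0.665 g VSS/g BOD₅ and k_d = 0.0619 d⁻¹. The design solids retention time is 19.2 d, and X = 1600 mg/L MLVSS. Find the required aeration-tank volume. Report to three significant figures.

V ≈ 1650 m³

From the SRT design equation V = Y Q (S₀−S) θ_c / [X (1 + k_d θ_c)] = 0.665 × 3480 × (138 − 8.03) × 19.2 / [1600 × (1 + 0.0619 × 19.2)] = 5.77×10^6 / 3502 = 1649 m³.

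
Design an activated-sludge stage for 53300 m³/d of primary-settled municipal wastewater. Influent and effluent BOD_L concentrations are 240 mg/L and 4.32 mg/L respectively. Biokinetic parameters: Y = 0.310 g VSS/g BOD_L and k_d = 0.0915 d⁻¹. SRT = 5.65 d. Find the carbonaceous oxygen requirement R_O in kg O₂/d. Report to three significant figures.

Observed yield with endogenous decay: Y_obs = Y / (1 + k_d·θ_c) = 0.310 / (1 + 0.0915 × 5.65) = 0.310 / 1.517 = 0.2044 g VSS/g BOD_L.
Substrate removed = Q·(S₀ − S) = 53300 m³/d × (240 − 4.32) g/m³ = 1.26×10^7 g/d = 12562 kg/d.
Net sludge production P_X = 0.2044 × 12562 = 2567 kg VSS/d.
R_O = Q·ΔS − 1.42 P_X = 12562 − 3645 = 8917 kg O₂/d.

R_O ≈ 8920 kg O₂/d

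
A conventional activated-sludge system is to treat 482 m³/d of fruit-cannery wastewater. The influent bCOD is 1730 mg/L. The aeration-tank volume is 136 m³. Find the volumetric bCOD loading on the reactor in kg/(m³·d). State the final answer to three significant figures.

L_v ≈ 6.13 kg bCOD/(m³·d)

Volumetric loading L_v = Q·S₀ / V = 482 × 1730 g/m³ / 136.0 m³ = 6131 g/(m³·d) = 6.131 kg bCOD/(m³·d).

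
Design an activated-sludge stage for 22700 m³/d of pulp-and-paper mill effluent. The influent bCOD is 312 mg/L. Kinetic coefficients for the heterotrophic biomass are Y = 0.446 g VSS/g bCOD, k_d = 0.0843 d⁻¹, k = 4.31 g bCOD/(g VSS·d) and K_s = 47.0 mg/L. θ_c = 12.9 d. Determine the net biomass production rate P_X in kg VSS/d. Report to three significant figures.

For a completely mixed reactor with recycle the Lawrence–McCarty relation gives S = K_s·(1 + k_d·θ_c) / [θ_c·(Y·k − k_d) − 1] = 47.0 × (1 + 0.0843 × 12.9) / [12.9 × (0.446 × 4.31 − 0.0843) − 1] = 98.11 / 22.71 = 4.320 mg/L.
Y_obs = Y / (1 + k_d θ_c) = 0.446 / (1 + 0.0843 × 12.9) = 0.446 / 2.087 = 0.2137.
ΔS = 312 − 4.32 = 307.7 mg/L, so the substrate removal rate is 22700 × 307.7/1000 = 6984 kg bCOD/d.
Biomass produced: P_X = Y_obs·Q·ΔS = 0.2137 × 6984 ≈ 1492 kg VSS/d.

P_X ≈ 1490 kg VSS/d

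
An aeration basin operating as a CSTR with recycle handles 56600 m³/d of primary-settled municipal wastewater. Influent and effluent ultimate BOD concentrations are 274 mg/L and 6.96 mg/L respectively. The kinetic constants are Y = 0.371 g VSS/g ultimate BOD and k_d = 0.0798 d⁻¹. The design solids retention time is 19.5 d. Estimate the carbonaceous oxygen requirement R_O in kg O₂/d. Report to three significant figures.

The observed yield is Y_obs = Y/(1 + k_d·θ_c) = 0.371 / (1 + 0.0798 × 19.5) = 0.371 / 2.556 = 0.1451 g VSS per g ultimate BOD removed.
Mass of ultimate BOD removed per day: Q(S₀ − S) = 56600 × 267.0 g/m³ = 15114 kg/d.
Biomass synthesised: P_X = Y_obs × 15114 = 2194 kg VSS/d.
R_O = Q·(S₀ − S) − 1.42·P_X = 15114 − 1.42 × 2194 = 11999 kg O₂/d.

R_O ≈ 12000 kg O₂/d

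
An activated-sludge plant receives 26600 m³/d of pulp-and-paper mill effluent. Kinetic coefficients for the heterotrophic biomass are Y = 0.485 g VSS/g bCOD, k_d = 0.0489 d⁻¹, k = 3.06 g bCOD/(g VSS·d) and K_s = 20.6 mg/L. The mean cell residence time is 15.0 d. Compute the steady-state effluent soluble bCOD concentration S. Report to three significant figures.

From the Monod/SRT balance for a CMAS, S = K_s·(1+k_d θ_c)/[θ_c·(Y k − k_d) − 1] = 20.6 × (1 + 0.0489 × 15.0) / [15.0 × (0.485 × 3.06 − 0.0489) − 1] = 35.71 / 20.53 = 1.740 mg/L.

S ≈ 1.74 mg/L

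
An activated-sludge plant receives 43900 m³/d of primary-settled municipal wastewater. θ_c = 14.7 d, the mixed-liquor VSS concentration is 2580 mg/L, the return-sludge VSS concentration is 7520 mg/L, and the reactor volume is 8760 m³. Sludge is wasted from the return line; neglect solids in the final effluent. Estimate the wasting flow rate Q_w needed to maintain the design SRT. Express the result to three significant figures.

Wasting from the return line (neglecting effluent solids): Q_w = V·X / (θ_c·X_r) = 8760 × 2580 / (14.7 × 7520) = 204.5 m³/d.

Q_w ≈ 204 m³/d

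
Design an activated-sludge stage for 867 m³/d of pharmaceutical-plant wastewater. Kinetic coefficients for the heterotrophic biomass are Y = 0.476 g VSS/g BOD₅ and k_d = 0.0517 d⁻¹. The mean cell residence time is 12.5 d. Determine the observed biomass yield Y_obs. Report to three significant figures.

Y_obs = Y / (1 + k_d θ_c) = 0.476 / (1 + 0.0517 × 12.5) = 0.476 / 1.646 = 0.2891.

Y_obs ≈ 0.289 g VSS/g BOD₅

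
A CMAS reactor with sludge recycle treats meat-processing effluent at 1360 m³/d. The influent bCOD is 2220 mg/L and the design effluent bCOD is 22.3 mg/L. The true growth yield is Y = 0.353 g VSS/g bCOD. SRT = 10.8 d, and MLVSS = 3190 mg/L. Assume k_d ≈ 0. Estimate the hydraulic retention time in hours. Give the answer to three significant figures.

With k_d = 0 the design equation reduces to V = Y Q (S₀−S) θ_c / X = 0.353 × 1360 × (2220 − 22.3) × 10.8 / 3190 = 3572 m³.
HRT = V/Q = 3572 m³ / 1360 m³·d⁻¹ = 2.626 d × 24 = 63.04 h.

τ ≈ 63.0 h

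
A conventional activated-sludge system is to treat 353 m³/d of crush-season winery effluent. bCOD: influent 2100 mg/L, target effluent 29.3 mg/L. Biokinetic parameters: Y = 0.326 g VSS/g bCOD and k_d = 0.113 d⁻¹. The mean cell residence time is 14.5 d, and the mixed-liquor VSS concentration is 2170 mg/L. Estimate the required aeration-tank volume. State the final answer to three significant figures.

From the SRT design equation V = Y Q (S₀−S) θ_c / [X (1 + k_d θ_c)] = 0.326 × 353 × (2100 − 29.3) × 14.5 / [2170 × (1 + 0.113 × 14.5)] = 3.46×10^6 / 5726 = 603.5 m³.

V ≈ 603 m³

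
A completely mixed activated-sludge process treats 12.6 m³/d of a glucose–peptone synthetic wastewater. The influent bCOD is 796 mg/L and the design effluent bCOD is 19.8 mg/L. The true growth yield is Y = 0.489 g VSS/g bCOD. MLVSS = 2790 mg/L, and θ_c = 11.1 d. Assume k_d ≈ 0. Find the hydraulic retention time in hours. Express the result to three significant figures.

V·X = Y·Q·ΔS·θ_c gives V = 0.489 × 12.6 × (796 − 19.8) × 11.1 / 2790 = 19.03 m³.
τ = V/Q = 19.03/12.6 = 1.510 d, or 36.24 h.

τ ≈ 36.2 h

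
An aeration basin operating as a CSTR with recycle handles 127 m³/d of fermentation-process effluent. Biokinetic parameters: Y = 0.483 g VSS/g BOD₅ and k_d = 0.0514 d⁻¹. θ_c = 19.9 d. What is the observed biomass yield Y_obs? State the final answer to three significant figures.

Observed yield with endogenous decay: Y_obs = Y / (1 + k_d·θ_c) = 0.483 / (1 + 0.0514 × 19.9) = 0.483 / 2.023 = 0.2388 g VSS/g BOD₅.

Y_obs ≈ 0.239 g VSS/g BOD₅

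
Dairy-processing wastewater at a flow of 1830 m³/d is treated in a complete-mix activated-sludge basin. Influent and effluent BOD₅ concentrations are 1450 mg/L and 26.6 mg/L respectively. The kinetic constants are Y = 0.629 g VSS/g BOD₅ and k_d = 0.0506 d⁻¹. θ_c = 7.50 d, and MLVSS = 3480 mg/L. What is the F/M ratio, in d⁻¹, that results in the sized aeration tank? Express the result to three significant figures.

Rearranging the biomass balance for a CMAS with decay, V = Y·Q·ΔS·θ_c / [X·(1+k_d θ_c)] = 0.629 × 1830 × (1450 − 26.6) × 7.50 / [3480 × (1 + 0.0506 × 7.50)] = 1.23×10^7 / 4801 = 2560 m³.
F/M = Q·S₀ / (V·X) = 1830 × 1450 / (2560 × 3480) = 0.2979 g BOD₅·(g VSS·d)⁻¹.

F/M ≈ 0.298 d⁻¹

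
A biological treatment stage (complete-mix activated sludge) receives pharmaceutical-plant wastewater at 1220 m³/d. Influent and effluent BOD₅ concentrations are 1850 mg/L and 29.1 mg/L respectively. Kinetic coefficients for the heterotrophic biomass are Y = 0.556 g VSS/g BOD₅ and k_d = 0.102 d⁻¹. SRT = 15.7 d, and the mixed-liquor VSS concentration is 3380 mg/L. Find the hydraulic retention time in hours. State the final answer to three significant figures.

τ ≈ 43.4 h

Rearranging the biomass balance for a CMAS with decay, V = Y·Q·ΔS·θ_c / [X·(1+k_d θ_c)] = 0.556 × 1220 × (1850 − 29.1) × 15.7 / [3380 × (1 + 0.102 × 15.7)] = 1.94×10^7 / 8793 = 2205 m³.
HRT = V/Q = 2205 m³ / 1220 m³·d⁻¹ = 1.808 d × 24 = 43.39 h.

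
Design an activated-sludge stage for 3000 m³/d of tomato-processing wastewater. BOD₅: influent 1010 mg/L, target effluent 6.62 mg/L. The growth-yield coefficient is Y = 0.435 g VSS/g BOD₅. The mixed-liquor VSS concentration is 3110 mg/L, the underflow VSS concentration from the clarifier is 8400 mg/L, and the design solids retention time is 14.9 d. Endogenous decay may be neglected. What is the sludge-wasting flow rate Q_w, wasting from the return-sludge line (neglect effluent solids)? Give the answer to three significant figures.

V·X = Y·Q·ΔS·θ_c gives V = 0.435 × 3000 × (1010 − 6.62) × 14.9 / 3110 = 6273 m³.
Wasting from the return line (neglecting effluent solids): Q_w = V·X / (θ_c·X_r) = 6273 × 3110 / (14.9 × 8400) = 155.9 m³/d.

Q_w ≈ 156 m³/d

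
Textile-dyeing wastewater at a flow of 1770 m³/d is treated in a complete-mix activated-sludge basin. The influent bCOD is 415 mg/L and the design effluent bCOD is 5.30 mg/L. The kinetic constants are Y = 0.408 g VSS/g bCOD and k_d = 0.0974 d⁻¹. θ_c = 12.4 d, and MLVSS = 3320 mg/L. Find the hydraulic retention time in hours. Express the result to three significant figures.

Rearranging the biomass balance for a CMAS with decay, V = Y·Q·ΔS·θ_c / [X·(1+k_d θ_c)] = 0.408 × 1770 × (415 − 5.30) × 12.4 / [3320 × (1 + 0.0974 × 12.4)] = 3.67×10^6 / 7330 = 500.5 m³.
τ = V/Q = 500.5/1770 = 0.2828 d, or 6.787 h.

τ ≈ 6.79 h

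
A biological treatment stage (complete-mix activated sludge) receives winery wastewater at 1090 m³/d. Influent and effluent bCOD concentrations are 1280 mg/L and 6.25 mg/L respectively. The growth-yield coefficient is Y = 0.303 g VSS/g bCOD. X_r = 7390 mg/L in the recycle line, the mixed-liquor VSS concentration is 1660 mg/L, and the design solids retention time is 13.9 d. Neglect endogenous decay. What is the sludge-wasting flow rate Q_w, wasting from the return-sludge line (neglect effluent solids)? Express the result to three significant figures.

V·X = Y·Q·ΔS·θ_c gives V = 0.303 × 1090 × (1280 − 6.25) × 13.9 / 1660 = 3523 m³.
Q_w = (V·X)/(θ_c X_r) = 3523 × 1660 / (13.9 × 7390) = 56.93 m³/d.

Q_w ≈ 56.9 m³/d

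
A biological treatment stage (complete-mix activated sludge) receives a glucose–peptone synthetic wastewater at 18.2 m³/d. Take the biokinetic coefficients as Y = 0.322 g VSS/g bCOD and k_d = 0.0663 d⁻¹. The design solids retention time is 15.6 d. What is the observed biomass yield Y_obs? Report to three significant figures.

Y_obs ≈ 0.158 g VSS/g bCOD

The observed yield is Y_obs = Y/(1 + k_d·θ_c) = 0.322 / (1 + 0.0663 × 15.6) = 0.322 / 2.034 = 0.1583 g VSS per g bCOD removed.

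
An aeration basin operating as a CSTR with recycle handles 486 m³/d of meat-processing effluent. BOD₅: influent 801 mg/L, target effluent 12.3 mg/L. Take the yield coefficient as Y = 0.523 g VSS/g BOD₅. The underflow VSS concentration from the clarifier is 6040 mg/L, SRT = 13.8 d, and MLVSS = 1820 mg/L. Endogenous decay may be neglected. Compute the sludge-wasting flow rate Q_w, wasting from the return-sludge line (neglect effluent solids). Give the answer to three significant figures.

Q_w ≈ 33.2 m³/d

V·X = Y·Q·ΔS·θ_c gives V = 0.523 × 486 × (801 − 12.3) × 13.8 / 1820 = 1520 m³.
Q_w = (V·X)/(θ_c X_r) = 1520 × 1820 / (13.8 × 6040) = 33.19 m³/d.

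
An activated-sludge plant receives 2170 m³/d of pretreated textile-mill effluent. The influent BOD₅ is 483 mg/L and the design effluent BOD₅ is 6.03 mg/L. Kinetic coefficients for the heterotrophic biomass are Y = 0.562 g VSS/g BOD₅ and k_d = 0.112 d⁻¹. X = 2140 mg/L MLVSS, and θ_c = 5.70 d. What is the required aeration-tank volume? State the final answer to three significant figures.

From the SRT design equation V = Y Q (S₀−S) θ_c / [X (1 + k_d θ_c)] = 0.562 × 2170 × (483 − 6.03) × 5.70 / [2140 × (1 + 0.112 × 5.70)] = 3.32×10^6 / 3506 = 945.6 m³.

V ≈ 946 m³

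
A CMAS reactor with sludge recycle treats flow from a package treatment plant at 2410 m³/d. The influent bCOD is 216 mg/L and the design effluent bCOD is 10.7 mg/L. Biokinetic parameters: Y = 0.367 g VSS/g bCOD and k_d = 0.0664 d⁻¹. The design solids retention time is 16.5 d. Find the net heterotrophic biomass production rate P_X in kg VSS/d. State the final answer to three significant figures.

Correct the yield for decay: Y_obs = Y/(1 + k_d θ_c) = 0.367 / (1 + 0.0664 × 16.5) = 0.367 / 2.096 = 0.1751.
Substrate removed = Q·(S₀ − S) = 2410 m³/d × (216 − 10.7) g/m³ = 4.95×10^5 g/d = 494.8 kg/d.
So the net sludge growth is P_X = 0.1751 × 494.8 = 86.65 kg VSS/d.

P_X ≈ 86.6 kg VSS/d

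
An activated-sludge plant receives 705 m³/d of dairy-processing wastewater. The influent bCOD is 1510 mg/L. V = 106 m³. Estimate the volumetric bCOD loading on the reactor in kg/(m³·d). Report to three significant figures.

L_v = Q S₀ / V = 705 × 1510 × 10⁻³ / 106.0 = 10.04 kg/(m³·d).

L_v ≈ 10.0 kg bCOD/(m³·d)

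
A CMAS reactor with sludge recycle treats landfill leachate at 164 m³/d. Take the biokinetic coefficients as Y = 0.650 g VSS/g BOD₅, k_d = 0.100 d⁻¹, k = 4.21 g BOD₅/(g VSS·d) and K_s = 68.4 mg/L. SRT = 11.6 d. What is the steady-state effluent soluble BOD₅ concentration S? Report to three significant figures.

Effluent substrate depends only on kinetics and SRT: S = K_s(1 + k_d θ_c) / [θ_c(Yk − k_d) − 1] = 68.4 × (1 + 0.100 × 11.6) / [11.6 × (0.650 × 4.21 − 0.100) − 1] = 147.7 / 29.58 = 4.994 mg/L.

S ≈ 4.99 mg/L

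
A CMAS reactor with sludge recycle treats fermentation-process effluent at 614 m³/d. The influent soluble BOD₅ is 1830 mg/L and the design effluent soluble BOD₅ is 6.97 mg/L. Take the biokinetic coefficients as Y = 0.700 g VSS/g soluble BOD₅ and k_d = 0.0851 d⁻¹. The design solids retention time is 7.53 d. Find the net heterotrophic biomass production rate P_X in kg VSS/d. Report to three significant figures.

P_X ≈ 478 kg VSS/d

Correct the yield for decay: Y_obs = Y/(1 + k_d θ_c) = 0.700 / (1 + 0.0851 × 7.53) = 0.700 / 1.641 = 0.4266.
Mass of soluble BOD₅ removed per day: Q(S₀ − S) = 614 × 1823 g/m³ = 1119 kg/d.
Net biomass production P_X = Y_obs × Q·(S₀ − S) = 0.4266 × 1119 = 477.5 kg VSS/d.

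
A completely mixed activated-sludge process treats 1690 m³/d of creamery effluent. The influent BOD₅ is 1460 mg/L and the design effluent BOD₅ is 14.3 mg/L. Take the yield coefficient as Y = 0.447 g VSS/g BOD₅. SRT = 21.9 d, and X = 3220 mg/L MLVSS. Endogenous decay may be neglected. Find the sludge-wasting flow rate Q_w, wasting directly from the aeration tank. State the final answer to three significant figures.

V·X = Y·Q·ΔS·θ_c gives V = 0.447 × 1690 × (1460 − 14.3) × 21.9 / 3220 = 7428 m³.
For wasting at MLVSS concentration, Q_w = V/θ_c = 7428/21.9 = 339.2 m³/d.

Q_w ≈ 339 m³/d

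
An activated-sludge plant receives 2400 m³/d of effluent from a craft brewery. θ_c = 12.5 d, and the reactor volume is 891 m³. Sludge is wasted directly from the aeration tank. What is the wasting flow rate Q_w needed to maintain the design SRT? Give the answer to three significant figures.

Wasting from the aeration tank: Q_w = V / θ_c = 891.0 / 12.5 = 71.28 m³/d.

Q_w ≈ 71.3 m³/d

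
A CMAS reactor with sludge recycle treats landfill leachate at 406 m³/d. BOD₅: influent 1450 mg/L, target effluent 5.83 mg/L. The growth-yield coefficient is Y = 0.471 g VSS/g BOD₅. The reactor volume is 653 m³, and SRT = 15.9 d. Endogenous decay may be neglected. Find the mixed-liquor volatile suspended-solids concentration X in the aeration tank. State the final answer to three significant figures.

X ≈ 6720 mg/L

Without decay, X = Y Q (S₀−S) θ_c / V = 0.471 × 406 × (1450 − 5.83) × 15.9 / 653 = 6724 mg/L.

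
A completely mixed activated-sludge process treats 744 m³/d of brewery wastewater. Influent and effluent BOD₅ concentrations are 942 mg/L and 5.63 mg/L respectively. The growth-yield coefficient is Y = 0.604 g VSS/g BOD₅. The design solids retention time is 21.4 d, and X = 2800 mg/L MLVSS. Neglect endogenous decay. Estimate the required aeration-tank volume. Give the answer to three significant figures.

V ≈ 3220 m³

With k_d = 0 the design equation reduces to V = Y Q (S₀−S) θ_c / X = 0.604 × 744 × (942 − 5.63) × 21.4 / 2800 = 3216 m³.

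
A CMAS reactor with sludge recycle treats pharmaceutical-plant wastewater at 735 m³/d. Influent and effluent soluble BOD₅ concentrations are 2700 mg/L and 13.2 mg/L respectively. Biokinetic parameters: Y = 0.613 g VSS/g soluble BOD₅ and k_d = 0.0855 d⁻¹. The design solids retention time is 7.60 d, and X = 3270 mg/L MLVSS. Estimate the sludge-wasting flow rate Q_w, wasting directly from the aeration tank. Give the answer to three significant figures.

Q_w ≈ 224 m³/d

From the SRT design equation V = Y Q (S₀−S) θ_c / [X (1 + k_d θ_c)] = 0.613 × 735 × (2700 − 13.2) × 7.60 / [3270 × (1 + 0.0855 × 7.60)] = 9.2×10^6 / 5395 = 1705 m³.
For wasting at MLVSS concentration, Q_w = V/θ_c = 1705/7.60 = 224.4 m³/d.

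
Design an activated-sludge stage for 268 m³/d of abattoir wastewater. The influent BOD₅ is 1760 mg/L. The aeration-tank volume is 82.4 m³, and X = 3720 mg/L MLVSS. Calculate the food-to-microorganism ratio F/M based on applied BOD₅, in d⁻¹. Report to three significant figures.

F/M = applied load / biomass = Q·S₀/(V·X) = 268 × 1760 / (82.40 × 3720) = 1.539 d⁻¹.

F/M ≈ 1.54 d⁻¹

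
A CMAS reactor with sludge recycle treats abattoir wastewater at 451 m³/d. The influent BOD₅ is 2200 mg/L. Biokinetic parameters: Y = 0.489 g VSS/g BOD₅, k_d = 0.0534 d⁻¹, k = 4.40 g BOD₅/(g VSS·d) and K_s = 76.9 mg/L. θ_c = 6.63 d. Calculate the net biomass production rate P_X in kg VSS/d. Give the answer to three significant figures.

P_X ≈ 357 kg VSS/d

From the Monod/SRT balance for a CMAS, S = K_s·(1+k_d θ_c)/[θ_c·(Y k − k_d) − 1] = 76.9 × (1 + 0.0534 × 6.63) / [6.63 × (0.489 × 4.40 − 0.0534) − 1] = 104.1 / 12.91 = 8.065 mg/L.
Y_obs = Y / (1 + k_d θ_c) = 0.489 / (1 + 0.0534 × 6.63) = 0.489 / 1.354 = 0.3611.
Mass of BOD₅ removed per day: Q(S₀ − S) = 451 × 2192 g/m³ = 988.6 kg/d.
P_X = Y_obs · Q(S₀ − S) = 0.3611 × 988.6 = 357.0 kg VSS/d.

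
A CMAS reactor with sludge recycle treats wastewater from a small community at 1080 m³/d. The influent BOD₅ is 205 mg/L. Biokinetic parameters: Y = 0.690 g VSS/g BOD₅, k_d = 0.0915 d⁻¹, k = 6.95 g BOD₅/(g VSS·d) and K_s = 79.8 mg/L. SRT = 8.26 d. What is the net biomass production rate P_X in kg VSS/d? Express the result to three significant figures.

From the Monod/SRT balance for a CMAS, S = K_s·(1+k_d θ_c)/[θ_c·(Y k − k_d) − 1] = 79.8 × (1 + 0.0915 × 8.26) / [8.26 × (0.690 × 6.95 − 0.0915) − 1] = 140.1 / 37.86 = 3.701 mg/L.
The observed yield is Y_obs = Y/(1 + k_d·θ_c) = 0.690 / (1 + 0.0915 × 8.26) = 0.690 / 1.756 = 0.3930 g VSS per g BOD₅ removed.
Mass of BOD₅ removed per day: Q(S₀ − S) = 1080 × 201.3 g/m³ = 217.4 kg/d.
Biomass produced: P_X = Y_obs·Q·ΔS = 0.3930 × 217.4 ≈ 85.44 kg VSS/d.

P_X ≈ 85.4 kg VSS/d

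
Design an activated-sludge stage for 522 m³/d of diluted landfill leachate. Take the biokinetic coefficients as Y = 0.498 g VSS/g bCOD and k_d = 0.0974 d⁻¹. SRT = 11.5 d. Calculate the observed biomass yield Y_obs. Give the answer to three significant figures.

Y_obs ≈ 0.235 g VSS/g bCOD

The observed yield is Y_obs = Y/(1 + k_d·θ_c) = 0.498 / (1 + 0.0974 × 11.5) = 0.498 / 2.120 = 0.2349 g VSS per g bCOD removed.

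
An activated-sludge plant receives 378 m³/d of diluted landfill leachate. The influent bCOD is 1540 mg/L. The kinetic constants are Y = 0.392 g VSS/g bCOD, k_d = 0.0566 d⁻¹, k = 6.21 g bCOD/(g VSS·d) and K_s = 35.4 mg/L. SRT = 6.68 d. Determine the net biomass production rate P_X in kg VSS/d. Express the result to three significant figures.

P_X ≈ 165 kg VSS/d

Effluent substrate depends only on kinetics and SRT: S = K_s(1 + k_d θ_c) / [θ_c(Yk − k_d) − 1] = 35.4 × (1 + 0.0566 × 6.68) / [6.68 × (0.392 × 6.21 − 0.0566) − 1] = 48.78 / 14.88 = 3.278 mg/L.
Observed yield with endogenous decay: Y_obs = Y / (1 + k_d·θ_c) = 0.392 / (1 + 0.0566 × 6.68) = 0.392 / 1.378 = 0.2845 g VSS/g bCOD.
ΔS = 1540 − 3.28 = 1537 mg/L, so the substrate removal rate is 378 × 1537/1000 = 580.9 kg bCOD/d.
P_X = Y_obs · Q(S₀ − S) = 0.2845 × 580.9 = 165.2 kg VSS/d.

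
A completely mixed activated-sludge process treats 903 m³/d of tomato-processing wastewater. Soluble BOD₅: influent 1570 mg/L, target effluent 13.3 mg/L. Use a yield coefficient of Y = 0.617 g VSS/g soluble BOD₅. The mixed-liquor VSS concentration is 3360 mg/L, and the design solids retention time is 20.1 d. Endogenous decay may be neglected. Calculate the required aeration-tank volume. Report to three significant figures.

V·X = Y·Q·ΔS·θ_c gives V = 0.617 × 903 × (1570 − 13.3) × 20.1 / 3360 = 5188 m³.

V ≈ 5190 m³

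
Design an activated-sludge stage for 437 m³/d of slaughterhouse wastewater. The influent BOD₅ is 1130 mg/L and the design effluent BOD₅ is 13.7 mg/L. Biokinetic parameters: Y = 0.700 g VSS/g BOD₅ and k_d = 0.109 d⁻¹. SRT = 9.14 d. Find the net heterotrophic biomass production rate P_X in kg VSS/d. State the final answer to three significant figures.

P_X ≈ 171 kg VSS/d

Y_obs = Y / (1 + k_d θ_c) = 0.700 / (1 + 0.109 × 9.14) = 0.700 / 1.996 = 0.3507.
Q·(S₀ − S) = 437 × (1130 − 13.7) × 10⁻³ = 487.8 kg/d removed.
P_X = Y_obs · Q(S₀ − S) = 0.3507 × 487.8 = 171.1 kg VSS/d.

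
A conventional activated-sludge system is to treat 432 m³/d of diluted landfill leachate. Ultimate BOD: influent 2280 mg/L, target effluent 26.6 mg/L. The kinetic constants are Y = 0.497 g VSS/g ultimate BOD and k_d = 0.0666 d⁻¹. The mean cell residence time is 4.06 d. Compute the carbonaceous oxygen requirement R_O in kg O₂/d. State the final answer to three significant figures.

Observed yield with endogenous decay: Y_obs = Y / (1 + k_d·θ_c) = 0.497 / (1 + 0.0666 × 4.06) = 0.497 / 1.270 = 0.3912 g VSS/g ultimate BOD.
ΔS = 2280 − 26.6 = 2253 mg/L, so the substrate removal rate is 432 × 2253/1000 = 973.5 kg ultimate BOD/d.
P_X = Y_obs·Q·(S₀ − S) = 0.3912 × 973.5 = 380.8 kg VSS/d.
R_O = Q·(S₀ − S) − 1.42·P_X = 973.5 − 1.42 × 380.8 = 432.7 kg O₂/d.

R_O ≈ 433 kg O₂/d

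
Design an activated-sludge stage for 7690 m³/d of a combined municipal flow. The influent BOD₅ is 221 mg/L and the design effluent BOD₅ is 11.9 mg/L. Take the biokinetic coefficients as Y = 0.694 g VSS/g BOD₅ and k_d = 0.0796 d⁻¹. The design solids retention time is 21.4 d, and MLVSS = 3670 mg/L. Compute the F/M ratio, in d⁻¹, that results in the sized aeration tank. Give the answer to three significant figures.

F/M ≈ 0.192 d⁻¹

Steady-state biomass mass balance: V·X·(1 + k_d·θ_c) = Y·Q·(S₀ − S)·θ_c, so V = 0.694 × 7690 × (221 − 11.9) × 21.4 / [3670 × (1 + 0.0796 × 21.4)] = 2.39×10^7 / 9922 = 2407 m³.
F/M = Q·S₀ / (V·X) = 7690 × 221 / (2407 × 3670) = 0.1924 g BOD₅·(g VSS·d)⁻¹.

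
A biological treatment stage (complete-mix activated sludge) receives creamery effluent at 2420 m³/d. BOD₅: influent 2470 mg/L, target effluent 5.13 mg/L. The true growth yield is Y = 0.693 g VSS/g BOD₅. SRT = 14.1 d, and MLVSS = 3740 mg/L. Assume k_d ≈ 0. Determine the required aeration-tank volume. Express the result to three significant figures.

V ≈ 15600 m³

V·X = Y·Q·ΔS·θ_c gives V = 0.693 × 2420 × (2470 − 5.13) × 14.1 / 3740 = 15584 m³.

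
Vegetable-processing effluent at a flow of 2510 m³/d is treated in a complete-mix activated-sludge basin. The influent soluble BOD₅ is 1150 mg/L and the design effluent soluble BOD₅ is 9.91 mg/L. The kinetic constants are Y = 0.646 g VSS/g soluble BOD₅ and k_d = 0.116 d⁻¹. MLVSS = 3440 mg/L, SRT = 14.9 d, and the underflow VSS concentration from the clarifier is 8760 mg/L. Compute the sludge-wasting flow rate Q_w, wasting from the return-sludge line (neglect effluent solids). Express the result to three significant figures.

Q_w ≈ 77.3 m³/d

Rearranging the biomass balance for a CMAS with decay, V = Y·Q·ΔS·θ_c / [X·(1+k_d θ_c)] = 0.646 × 2510 × (1150 − 9.91) × 14.9 / [3440 × (1 + 0.116 × 14.9)] = 2.75×10^7 / 9386 = 2935 m³.
Q_w = (V·X)/(θ_c X_r) = 2935 × 3440 / (14.9 × 8760) = 77.35 m³/d.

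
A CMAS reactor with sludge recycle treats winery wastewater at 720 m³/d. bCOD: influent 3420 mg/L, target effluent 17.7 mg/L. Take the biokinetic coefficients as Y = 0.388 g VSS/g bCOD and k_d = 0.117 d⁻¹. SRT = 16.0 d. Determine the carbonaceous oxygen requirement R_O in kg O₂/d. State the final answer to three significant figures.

Correct the yield for decay: Y_obs = Y/(1 + k_d θ_c) = 0.388 / (1 + 0.117 × 16.0) = 0.388 / 2.872 = 0.1351.
ΔS = 3420 − 17.7 = 3402 mg/L, so the substrate removal rate is 720 × 3402/1000 = 2450 kg bCOD/d.
P_X = Y_obs·Q·(S₀ − S) = 0.1351 × 2450 = 330.9 kg VSS/d.
R_O = Q·ΔS − 1.42 P_X = 2450 − 469.9 = 1980 kg O₂/d.

R_O ≈ 1980 kg O₂/d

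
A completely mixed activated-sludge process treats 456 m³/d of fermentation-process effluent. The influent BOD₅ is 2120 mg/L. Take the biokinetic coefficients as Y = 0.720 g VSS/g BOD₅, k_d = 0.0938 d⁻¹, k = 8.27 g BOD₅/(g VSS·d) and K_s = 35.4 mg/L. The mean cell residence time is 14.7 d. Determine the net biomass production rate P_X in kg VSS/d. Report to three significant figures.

P_X ≈ 292 kg VSS/d

For a completely mixed reactor with recycle the Lawrence–McCarty relation gives S = K_s·(1 + k_d·θ_c) / [θ_c·(Y·k − k_d) − 1] = 35.4 × (1 + 0.0938 × 14.7) / [14.7 × (0.720 × 8.27 − 0.0938) − 1] = 84.21 / 85.15 = 0.9890 mg/L.
Y_obs = Y / (1 + k_d θ_c) = 0.720 / (1 + 0.0938 × 14.7) = 0.720 / 2.379 = 0.3027.
ΔS = 2120 − 0.989 = 2119 mg/L, so the substrate removal rate is 456 × 2119/1000 = 966.3 kg BOD₅/d.
Net biomass production P_X = Y_obs × Q·(S₀ − S) = 0.3027 × 966.3 = 292.5 kg VSS/d.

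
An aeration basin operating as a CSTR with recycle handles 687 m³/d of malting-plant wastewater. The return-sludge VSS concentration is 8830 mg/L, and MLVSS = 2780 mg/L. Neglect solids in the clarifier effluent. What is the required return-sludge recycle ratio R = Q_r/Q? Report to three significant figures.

R ≈ 0.460

R = Q_r/Q = X/(X_r − X) = 2780 / (8830 − 2780) = 0.4595.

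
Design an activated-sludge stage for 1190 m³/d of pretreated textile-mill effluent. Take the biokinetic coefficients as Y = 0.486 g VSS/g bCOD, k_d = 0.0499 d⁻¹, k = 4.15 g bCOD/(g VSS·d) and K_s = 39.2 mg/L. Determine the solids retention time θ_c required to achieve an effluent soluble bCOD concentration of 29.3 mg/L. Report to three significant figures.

At the target effluent, Y k S/(K_s+S) = 0.486×4.15×29.3/68.50 = 0.8627 d⁻¹.
1/θ_c = 0.8627 − 0.0499 = 0.8128 d⁻¹, so θ_c = 1.230 d.

θ_c ≈ 1.23 d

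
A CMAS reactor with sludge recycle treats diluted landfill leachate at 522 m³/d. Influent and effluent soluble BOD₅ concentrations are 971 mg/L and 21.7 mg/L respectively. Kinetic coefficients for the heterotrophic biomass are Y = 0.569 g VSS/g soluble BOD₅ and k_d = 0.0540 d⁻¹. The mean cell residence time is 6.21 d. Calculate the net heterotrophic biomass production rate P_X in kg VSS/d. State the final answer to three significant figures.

P_X ≈ 211 kg VSS/d

Correct the yield for decay: Y_obs = Y/(1 + k_d θ_c) = 0.569 / (1 + 0.0540 × 6.21) = 0.569 / 1.335 = 0.4261.
Substrate removed = Q·(S₀ − S) = 522 m³/d × (971 − 21.7) g/m³ = 4.96×10^5 g/d = 495.5 kg/d.
Biomass produced: P_X = Y_obs·Q·ΔS = 0.4261 × 495.5 ≈ 211.2 kg VSS/d.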